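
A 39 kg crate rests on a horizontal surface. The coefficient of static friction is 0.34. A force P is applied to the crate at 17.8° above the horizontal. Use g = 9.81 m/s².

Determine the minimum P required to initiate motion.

P ≈ 123 N

N = m g − P sin α (the pull lifts the crate).
At impending slip, P cos α = μ_s N = μ_s (m g − P sin α).
Solving: P (cos α + μ_s sin α) = μ_s m g → P = 0.34×383/(cos 17.8° + 0.34 sin 17.8°) = 130/1.056 = 123 N.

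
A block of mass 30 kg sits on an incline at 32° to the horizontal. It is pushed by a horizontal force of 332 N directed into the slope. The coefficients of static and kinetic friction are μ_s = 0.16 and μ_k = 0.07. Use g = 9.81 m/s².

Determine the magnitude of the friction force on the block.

The horizontal push has a component P sin θ into the surface, so N = m g cos θ + P sin θ = 249.6 + 175.9 = 425.5 N.
Along the incline, the net driving force (taking up-slope positive) is P cos θ − m g sin θ = 281.6 − 156 = 125.6 N, so equilibrium requires friction f = -125.6 N (down-slope).
The limit of static friction is μ_s N = 68.08 N.
|f_req| = 125.6 > 68.08 N → the block slides up the incline; f = μ_k N = 0.07 × 425.5 = 29.8 N.

f ≈ 29.8 N (down the incline)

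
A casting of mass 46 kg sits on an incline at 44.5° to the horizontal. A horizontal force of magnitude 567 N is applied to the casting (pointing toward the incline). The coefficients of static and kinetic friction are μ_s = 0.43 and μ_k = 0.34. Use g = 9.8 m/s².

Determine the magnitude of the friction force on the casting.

f ≈ 88.4 N (down the incline)

Resolve perpendicular to the incline: N = m g cos θ + P sin θ = 46×9.8×cos 44.5° + 567×sin 44.5° = 718.9 N.
Along the incline, the net driving force (taking up-slope positive) is P cos θ − m g sin θ = 404.4 − 316 = 88.44 N, so equilibrium requires friction f = -88.44 N (down-slope).
The limit of static friction is μ_s N = 309.1 N.
Since 88.44 N is within the 309.1 N limit, the casting stays put and friction is exactly 88.4 N.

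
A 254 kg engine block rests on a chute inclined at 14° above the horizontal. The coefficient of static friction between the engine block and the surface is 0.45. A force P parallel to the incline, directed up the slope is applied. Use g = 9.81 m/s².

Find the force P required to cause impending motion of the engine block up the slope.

P ≈ 1690 N

At impending motion up the slope, friction acts down-slope at its limit: f = μ_s N.
P is parallel to the surface, so N = m g cos θ = 2420 N.
Along the incline: P = m g sin θ + μ_s N = 603 + 0.45×2420 = 1690 N.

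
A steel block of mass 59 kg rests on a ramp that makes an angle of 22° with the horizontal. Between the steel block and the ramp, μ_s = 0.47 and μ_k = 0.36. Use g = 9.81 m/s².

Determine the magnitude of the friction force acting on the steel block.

f ≈ 217 N (up the incline)

Perpendicular to the surface, N = m g cos θ = 59·9.81·cos 22° = 536.6 N.
For equilibrium along the incline, friction must balance the weight component: f = m g sin θ = 216.8 N up the slope.
The static-friction ceiling is μ_s N = 0.47 × 536.6 = 252.2 N.
Since |216.8| ≤ 252.2 N, static friction is sufficient; f equals the required value, not μ_s N.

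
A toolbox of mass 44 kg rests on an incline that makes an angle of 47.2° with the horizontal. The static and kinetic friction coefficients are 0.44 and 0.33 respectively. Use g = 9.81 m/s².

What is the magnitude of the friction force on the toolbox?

The normal reaction is N = m g cos θ = 293.3 N.
For equilibrium along the incline, friction must balance the weight component: f = m g sin θ = 316.7 N up the slope.
Static friction can supply at most μ_s N = 129 N.
Since |316.7| > 129 N, static friction cannot hold it; the toolbox slides down the incline and kinetic friction applies: f = μ_k N = 0.33 × 293.3 = 96.8 N.

f ≈ 96.8 N (up the incline)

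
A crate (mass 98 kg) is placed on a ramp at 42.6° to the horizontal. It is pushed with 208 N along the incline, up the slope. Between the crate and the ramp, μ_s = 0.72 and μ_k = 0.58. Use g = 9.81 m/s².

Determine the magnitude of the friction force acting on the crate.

Perpendicular to the surface, N = m g cos θ = 98·9.81·cos 42.6° = 707.7 N.
For equilibrium along the incline the friction force must supply f = m g sin θ − P = 650.7 − 208 = 442.7 N (positive meaning up-slope).
Maximum static friction available: μ_s N = 0.72 × 707.7 = 509.5 N.
Since |442.7| ≤ 509.5 N, no slip — friction simply equals what equilibrium demands.

f ≈ 443 N (up the incline)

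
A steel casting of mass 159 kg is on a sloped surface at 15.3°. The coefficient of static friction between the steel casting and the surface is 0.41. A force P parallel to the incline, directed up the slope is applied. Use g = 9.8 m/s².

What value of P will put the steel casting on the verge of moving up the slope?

P ≈ 1030 N

At impending motion up the slope, friction acts down-slope at its limit: f = μ_s N.
P is parallel to the surface, so N = m g cos θ = 1500 N.
Along the incline: P = m g sin θ + μ_s N = 411 + 0.41×1500 = 1030 N.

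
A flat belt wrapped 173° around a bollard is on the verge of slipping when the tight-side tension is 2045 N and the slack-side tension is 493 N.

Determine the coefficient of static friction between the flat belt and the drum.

μ ≈ 0.471

T₂/T₁ = e^{μβ} → μ = ln(T₂/T₁)/β.
β = 173° = 3.019 rad.
μ = ln(2045/493)/3.019 = ln(4.148)/3.019 = 0.471.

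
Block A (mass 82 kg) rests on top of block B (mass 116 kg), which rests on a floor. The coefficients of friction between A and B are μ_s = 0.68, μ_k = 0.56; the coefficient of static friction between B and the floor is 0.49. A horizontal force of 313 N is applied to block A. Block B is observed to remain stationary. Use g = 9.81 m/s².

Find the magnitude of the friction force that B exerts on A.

Between the blocks, N₁ = m_A g = 804.4 N.
Maximum static friction on A from B: μ_s N₁ = 0.68×804.4 = 547 N.
P = 313 N is within that limit, so A and B move together (both at rest); the A–B friction is simply f₁ = P = 313 N.
By Newton's third law B feels 313 N forward from A. With B stationary, the floor's static friction on B balances it: f₂ = 313 N (well within μ_s(m_A+m_B)g = 951.8 N).

f ≈ 313 N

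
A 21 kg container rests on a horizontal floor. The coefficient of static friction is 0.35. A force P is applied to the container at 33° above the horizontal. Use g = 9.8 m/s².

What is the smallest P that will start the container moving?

P ≈ 70 N

N = m g − P sin α (the pull lifts the container).
At impending slip, P cos α = μ_s N = μ_s (m g − P sin α).
Solving: P (cos α + μ_s sin α) = μ_s m g → P = 0.35×206/(cos 33° + 0.35 sin 33°) = 72/1.029 = 70 N.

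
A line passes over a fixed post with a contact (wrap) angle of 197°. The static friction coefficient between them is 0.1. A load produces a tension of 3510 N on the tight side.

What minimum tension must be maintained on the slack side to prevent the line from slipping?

T_min ≈ 2490 N

Capstan equation at impending slip: T_tight/T_slack = e^{μβ}.
β = 197° = 3.438 rad; e^{μβ} = e^{0.1×3.438} = 1.41.
T_slack = T_tight / e^{μβ} = 3510 / 1.41 = 2490 N.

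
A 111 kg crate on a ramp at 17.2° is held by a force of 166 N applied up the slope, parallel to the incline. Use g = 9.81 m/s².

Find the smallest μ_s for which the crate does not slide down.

μ_s,min ≈ 0.15

N = m g cos θ = 1040 N.
Friction must make up the shortfall along the incline: f = m g sin θ − P = 322 − 166 = 156 N.
At the threshold f = μ_s N, so μ_s,min = 156/1040 = 0.15.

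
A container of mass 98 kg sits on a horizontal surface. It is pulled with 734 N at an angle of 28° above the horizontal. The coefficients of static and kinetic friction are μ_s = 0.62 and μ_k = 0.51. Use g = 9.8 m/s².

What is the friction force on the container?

N = m g − P sin α = 960.4 − 734×sin 28° = 615.8 N.
The horizontal driving force is P cos α = 648.1 N, so equilibrium needs friction f = 648.1 N.
The static-friction limit is μ_s N = 381.8 N.
648.1 > 381.8 N → the container slides; f = μ_k N = 0.51×615.8 = 314 N.

f ≈ 314 N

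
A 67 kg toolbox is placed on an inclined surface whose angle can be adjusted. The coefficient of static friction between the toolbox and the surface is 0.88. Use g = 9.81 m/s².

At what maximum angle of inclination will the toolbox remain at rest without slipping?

θ_max ≈ 41.3°

At the slip threshold, m g sin θ = μ_s · m g cos θ, so tan θ = μ_s.
θ_max = arctan(0.88) = 41.3°.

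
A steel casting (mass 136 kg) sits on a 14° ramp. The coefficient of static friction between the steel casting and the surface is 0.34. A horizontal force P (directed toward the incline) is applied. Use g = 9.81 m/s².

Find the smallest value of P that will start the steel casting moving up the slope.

At impending motion up the slope, friction acts down-slope at its limit: f = μ_s N.
Perpendicular to the incline: N = m g cos θ + P sin θ.
Along the incline: P cos θ = m g sin θ + μ_s N = m g sin θ + μ_s (m g cos θ + P sin θ).
Solving, P (cos θ − μ_s sin θ) = m g (sin θ + μ_s cos θ), so P = 136×9.81×(sin 14° + 0.34 cos 14°)/(cos 14° − 0.34 sin 14°) = 1330×0.5718/0.888 = 859 N.

P ≈ 859 N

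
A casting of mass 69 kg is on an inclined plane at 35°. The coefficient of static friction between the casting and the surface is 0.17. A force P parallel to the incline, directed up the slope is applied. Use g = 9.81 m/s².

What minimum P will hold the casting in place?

P_min ≈ 294 N

The casting tends to slide down (tan θ > μ_s), so at the point of impending slip friction acts up-slope at its limit: f = μ_s N.
P is parallel to the surface, so N = m g cos θ = 554 N.
Along the incline: P + μ_s N = m g sin θ, so P = 388 − 0.17×554 = 294 N.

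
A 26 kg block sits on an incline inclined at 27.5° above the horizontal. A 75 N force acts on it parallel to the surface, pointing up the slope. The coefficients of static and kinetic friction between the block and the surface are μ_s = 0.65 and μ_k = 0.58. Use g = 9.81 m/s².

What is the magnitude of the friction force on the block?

f ≈ 42.8 N (up the incline)

Normal force: N = m g cos θ = 26 × 9.81 × cos 27.5° = 226.2 N.
The friction needed for equilibrium is m g sin θ − P = 117.8 − 75 = 42.77 N, measured positive up-slope.
The static-friction ceiling is μ_s N = 0.65 × 226.2 = 147.1 N.
Since |42.77| ≤ 147.1 N, static friction is sufficient; f equals the required value, not μ_s N.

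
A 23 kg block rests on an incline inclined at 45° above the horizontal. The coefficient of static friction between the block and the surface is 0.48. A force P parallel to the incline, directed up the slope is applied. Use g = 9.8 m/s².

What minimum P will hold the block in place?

The block tends to slide down (tan θ > μ_s), so at the point of impending slip friction acts up-slope at its limit: f = μ_s N.
P is parallel to the surface, so N = m g cos θ = 159 N.
Along the incline: P + μ_s N = m g sin θ, so P = 159 − 0.48×159 = 82.9 N.

P_min ≈ 82.9 N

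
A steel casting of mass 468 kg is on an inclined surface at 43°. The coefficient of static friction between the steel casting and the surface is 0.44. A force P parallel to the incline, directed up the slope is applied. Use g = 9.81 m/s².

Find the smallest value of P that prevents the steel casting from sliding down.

P_min ≈ 1650 N

The steel casting tends to slide down (tan θ > μ_s), so at the point of impending slip friction acts up-slope at its limit: f = μ_s N.
P is parallel to the surface, so N = m g cos θ = 3360 N.
Along the incline: P + μ_s N = m g sin θ, so P = 3130 − 0.44×3360 = 1650 N.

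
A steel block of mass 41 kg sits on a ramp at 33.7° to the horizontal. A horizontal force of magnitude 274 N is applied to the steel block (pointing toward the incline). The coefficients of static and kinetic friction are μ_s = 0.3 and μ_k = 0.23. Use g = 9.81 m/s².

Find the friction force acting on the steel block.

f ≈ 4.79 N (down the incline)

Resolve perpendicular to the incline: N = m g cos θ + P sin θ = 41×9.81×cos 33.7° + 274×sin 33.7° = 486.6 N.
Along the incline, the net driving force (taking up-slope positive) is P cos θ − m g sin θ = 228 − 223.2 = 4.791 N, so equilibrium requires friction f = -4.791 N (down-slope).
Maximum static friction: μ_s N = 0.3 × 486.6 = 146 N.
|f_req| = 4.791 ≤ 146 N → the steel block is in equilibrium; friction equals the required value.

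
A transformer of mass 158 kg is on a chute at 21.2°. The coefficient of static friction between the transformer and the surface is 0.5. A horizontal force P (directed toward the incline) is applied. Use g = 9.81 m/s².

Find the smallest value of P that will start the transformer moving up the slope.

At impending motion up the slope, friction acts down-slope at its limit: f = μ_s N.
Perpendicular to the incline: N = m g cos θ + P sin θ.
Along the incline: P cos θ = m g sin θ + μ_s N = m g sin θ + μ_s (m g cos θ + P sin θ).
Solving, P (cos θ − μ_s sin θ) = m g (sin θ + μ_s cos θ), so P = 158×9.81×(sin 21.2° + 0.5 cos 21.2°)/(cos 21.2° − 0.5 sin 21.2°) = 1550×0.8278/0.7515 = 1710 N.

P ≈ 1710 N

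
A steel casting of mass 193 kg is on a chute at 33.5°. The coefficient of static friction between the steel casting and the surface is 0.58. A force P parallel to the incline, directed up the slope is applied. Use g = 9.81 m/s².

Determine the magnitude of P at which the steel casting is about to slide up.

At impending motion up the slope, friction acts down-slope at its limit: f = μ_s N.
P is parallel to the surface, so N = m g cos θ = 1580 N.
Along the incline: P = m g sin θ + μ_s N = 1040 + 0.58×1580 = 1960 N.

P ≈ 1960 N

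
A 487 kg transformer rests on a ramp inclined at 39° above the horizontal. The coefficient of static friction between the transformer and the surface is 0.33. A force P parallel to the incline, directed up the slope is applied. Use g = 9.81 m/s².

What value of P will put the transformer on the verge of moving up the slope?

P ≈ 4230 N

At impending motion up the slope, friction acts down-slope at its limit: f = μ_s N.
P is parallel to the surface, so N = m g cos θ = 3710 N.
Along the incline: P = m g sin θ + μ_s N = 3010 + 0.33×3710 = 4230 N.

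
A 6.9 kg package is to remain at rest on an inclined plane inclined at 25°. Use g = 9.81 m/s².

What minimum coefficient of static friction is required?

μ_s,min ≈ 0.466

At the slip threshold m g sin θ = μ_s m g cos θ, so μ_s,min = tan θ.
μ_s,min = tan 25° = 0.466.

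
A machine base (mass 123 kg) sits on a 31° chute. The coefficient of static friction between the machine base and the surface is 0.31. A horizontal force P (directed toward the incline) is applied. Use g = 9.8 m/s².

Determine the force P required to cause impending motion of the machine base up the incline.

At impending motion up the slope, friction acts down-slope at its limit: f = μ_s N.
Perpendicular to the incline: N = m g cos θ + P sin θ.
Along the incline: P cos θ = m g sin θ + μ_s N = m g sin θ + μ_s (m g cos θ + P sin θ).
Solving, P (cos θ − μ_s sin θ) = m g (sin θ + μ_s cos θ), so P = 123×9.8×(sin 31° + 0.31 cos 31°)/(cos 31° − 0.31 sin 31°) = 1210×0.7808/0.6975 = 1350 N.

P ≈ 1350 N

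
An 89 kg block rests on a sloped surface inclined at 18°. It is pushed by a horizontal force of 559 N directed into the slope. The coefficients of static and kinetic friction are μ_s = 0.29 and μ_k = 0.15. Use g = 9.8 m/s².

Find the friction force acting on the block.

Resolve perpendicular to the incline: N = m g cos θ + P sin θ = 89×9.8×cos 18° + 559×sin 18° = 1002 N.
Parallel to the incline: P cos θ − m g sin θ = 531.6 − 269.5 = 262.1 N; the friction needed to balance this is 262.1 N acting down the slope.
The limit of static friction is μ_s N = 290.7 N.
Since 262.1 N is within the 290.7 N limit, the block stays put and friction is exactly 262 N.

f ≈ 262 N (down the incline)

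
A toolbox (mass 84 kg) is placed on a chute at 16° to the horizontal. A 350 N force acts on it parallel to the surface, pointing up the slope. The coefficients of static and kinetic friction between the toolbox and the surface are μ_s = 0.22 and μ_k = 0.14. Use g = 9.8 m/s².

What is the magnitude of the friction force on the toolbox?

f ≈ 123 N (down the incline)

Normal force: N = m g cos θ = 84 × 9.8 × cos 16° = 791.3 N.
For equilibrium along the incline the friction force must supply f = m g sin θ − P = 226.9 − 350 = -123.1 N (positive meaning up-slope).
The static-friction ceiling is μ_s N = 0.22 × 791.3 = 174.1 N.
Since |-123.1| ≤ 174.1 N, static friction is sufficient; f equals the required value, not μ_s N.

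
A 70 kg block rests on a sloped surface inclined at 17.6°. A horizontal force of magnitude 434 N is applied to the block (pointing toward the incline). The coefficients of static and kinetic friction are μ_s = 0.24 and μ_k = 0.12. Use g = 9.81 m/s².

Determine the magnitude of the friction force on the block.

The horizontal push has a component P sin θ into the surface, so N = m g cos θ + P sin θ = 654.6 + 131.2 = 785.8 N.
Parallel to the incline: P cos θ − m g sin θ = 413.7 − 207.6 = 206 N; the friction needed to balance this is 206 N acting down the slope.
Maximum static friction: μ_s N = 0.24 × 785.8 = 188.6 N.
The required 206 N exceeds the static limit, so the block slides up-slope and f = μ_k N = 0.12×785.8 = 94.3 N.

f ≈ 94.3 N (down the incline)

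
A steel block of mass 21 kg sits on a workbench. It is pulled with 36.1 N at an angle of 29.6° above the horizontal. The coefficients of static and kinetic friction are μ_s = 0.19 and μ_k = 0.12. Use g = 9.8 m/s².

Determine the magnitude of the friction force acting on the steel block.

f ≈ 31.4 N

Vertical equilibrium gives N = m g − P sin α = 188 N.
Horizontally, friction must balance P cos α = 31.39 N.
The static-friction limit is μ_s N = 35.71 N.
Since 31.39 N does not exceed the limit, the steel block stays at rest and f = 31.4 N.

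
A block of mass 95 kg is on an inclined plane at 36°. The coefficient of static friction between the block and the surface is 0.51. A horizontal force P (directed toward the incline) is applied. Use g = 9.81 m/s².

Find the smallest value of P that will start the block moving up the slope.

At impending motion up the slope, friction acts down-slope at its limit: f = μ_s N.
Perpendicular to the incline: N = m g cos θ + P sin θ.
Along the incline: P cos θ = m g sin θ + μ_s N = m g sin θ + μ_s (m g cos θ + P sin θ).
Solving, P (cos θ − μ_s sin θ) = m g (sin θ + μ_s cos θ), so P = 95×9.81×(sin 36° + 0.51 cos 36°)/(cos 36° − 0.51 sin 36°) = 932×1/0.5092 = 1830 N.

P ≈ 1830 N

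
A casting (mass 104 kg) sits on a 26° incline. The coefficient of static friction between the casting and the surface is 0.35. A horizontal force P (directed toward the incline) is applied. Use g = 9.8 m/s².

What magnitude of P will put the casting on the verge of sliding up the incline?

P ≈ 1030 N

At impending motion up the slope, friction acts down-slope at its limit: f = μ_s N.
Perpendicular to the incline: N = m g cos θ + P sin θ.
Along the incline: P cos θ = m g sin θ + μ_s N = m g sin θ + μ_s (m g cos θ + P sin θ).
Solving, P (cos θ − μ_s sin θ) = m g (sin θ + μ_s cos θ), so P = 104×9.8×(sin 26° + 0.35 cos 26°)/(cos 26° − 0.35 sin 26°) = 1020×0.7529/0.7454 = 1030 N.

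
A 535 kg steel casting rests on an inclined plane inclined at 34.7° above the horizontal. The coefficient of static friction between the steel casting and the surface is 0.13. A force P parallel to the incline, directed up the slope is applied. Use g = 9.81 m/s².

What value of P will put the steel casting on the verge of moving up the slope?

P ≈ 3550 N

At impending motion up the slope, friction acts down-slope at its limit: f = μ_s N.
P is parallel to the surface, so N = m g cos θ = 4310 N.
Along the incline: P = m g sin θ + μ_s N = 2990 + 0.13×4310 = 3550 N.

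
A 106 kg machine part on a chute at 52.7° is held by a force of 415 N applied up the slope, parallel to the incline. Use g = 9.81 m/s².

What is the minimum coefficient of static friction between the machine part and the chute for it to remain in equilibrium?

N = m g cos θ = 630.1 N.
Friction must make up the shortfall along the incline: f = m g sin θ − P = 827.2 − 415 = 412.2 N.
At the threshold f = μ_s N, so μ_s,min = 412.2/630.1 = 0.654.

μ_s,min ≈ 0.654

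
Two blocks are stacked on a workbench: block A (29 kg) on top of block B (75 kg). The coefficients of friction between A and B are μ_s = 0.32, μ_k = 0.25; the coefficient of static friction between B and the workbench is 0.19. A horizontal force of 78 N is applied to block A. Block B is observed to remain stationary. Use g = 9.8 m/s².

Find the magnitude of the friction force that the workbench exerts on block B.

The normal force B exerts on A is simply A's weight, N₁ = 284.2 N.
So the A–B interface can sustain at most μ_s N₁ = 90.94 N of static friction.
P = 78 N is within that limit, so A and B move together (both at rest); the A–B friction is simply f₁ = P = 78 N.
By Newton's third law B feels 78 N forward from A. With B stationary, the floor's static friction on B balances it: f₂ = 78 N (well within μ_s(m_A+m_B)g = 193.6 N).

f ≈ 78 N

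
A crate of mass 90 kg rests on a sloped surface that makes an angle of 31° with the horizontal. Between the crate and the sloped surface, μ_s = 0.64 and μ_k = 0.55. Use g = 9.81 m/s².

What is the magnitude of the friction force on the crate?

Normal force: N = m g cos θ = 90 × 9.81 × cos 31° = 756.8 N.
For equilibrium along the incline, friction must balance the weight component: f = m g sin θ = 454.7 N up the slope.
Maximum static friction available: μ_s N = 0.64 × 756.8 = 484.3 N.
Since |454.7| ≤ 484.3 N, no slip — friction simply equals what equilibrium demands.

f ≈ 455 N (up the incline)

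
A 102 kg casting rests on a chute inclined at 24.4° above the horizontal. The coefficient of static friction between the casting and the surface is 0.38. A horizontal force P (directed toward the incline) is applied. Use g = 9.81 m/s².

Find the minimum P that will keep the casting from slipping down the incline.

P_min ≈ 62.8 N

The casting tends to slide down (tan θ > μ_s), so at the point of impending slip friction acts up-slope at its limit: f = μ_s N.
Perpendicular to the incline: N = m g cos θ + P sin θ.
Along the incline: P cos θ + μ_s N = m g sin θ, i.e. P cos θ + μ_s (m g cos θ + P sin θ) = m g sin θ.
Solving, P (cos θ + μ_s sin θ) = m g (sin θ − μ_s cos θ), so P = 1000×0.06704/1.068 = 62.8 N.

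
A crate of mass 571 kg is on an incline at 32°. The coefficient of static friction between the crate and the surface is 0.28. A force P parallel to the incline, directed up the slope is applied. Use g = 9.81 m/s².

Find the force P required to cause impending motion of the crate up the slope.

P ≈ 4300 N

At impending motion up the slope, friction acts down-slope at its limit: f = μ_s N.
P is parallel to the surface, so N = m g cos θ = 4750 N.
Along the incline: P = m g sin θ + μ_s N = 2970 + 0.28×4750 = 4300 N.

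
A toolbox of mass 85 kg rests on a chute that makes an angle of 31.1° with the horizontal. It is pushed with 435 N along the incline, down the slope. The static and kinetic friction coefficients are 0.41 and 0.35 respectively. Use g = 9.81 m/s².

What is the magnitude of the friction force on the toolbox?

Perpendicular to the surface, N = m g cos θ = 85·9.81·cos 31.1° = 714 N.
For equilibrium along the incline the friction force must supply f = m g sin θ + P = 430.7 + 435 = 865.7 N (positive meaning up-slope).
The static-friction ceiling is μ_s N = 0.41 × 714 = 292.7 N.
Since |865.7| > 292.7 N, static friction cannot hold it; the toolbox slides down the incline and kinetic friction applies: f = μ_k N = 0.35 × 714 = 250 N.

f ≈ 250 N (up the incline)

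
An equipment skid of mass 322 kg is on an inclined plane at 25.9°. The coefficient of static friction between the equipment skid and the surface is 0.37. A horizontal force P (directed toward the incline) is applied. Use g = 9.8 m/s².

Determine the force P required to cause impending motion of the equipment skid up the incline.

P ≈ 3290 N

At impending motion up the slope, friction acts down-slope at its limit: f = μ_s N.
Perpendicular to the incline: N = m g cos θ + P sin θ.
Along the incline: P cos θ = m g sin θ + μ_s N = m g sin θ + μ_s (m g cos θ + P sin θ).
Solving, P (cos θ − μ_s sin θ) = m g (sin θ + μ_s cos θ), so P = 322×9.8×(sin 25.9° + 0.37 cos 25.9°)/(cos 25.9° − 0.37 sin 25.9°) = 3160×0.7696/0.7379 = 3290 N.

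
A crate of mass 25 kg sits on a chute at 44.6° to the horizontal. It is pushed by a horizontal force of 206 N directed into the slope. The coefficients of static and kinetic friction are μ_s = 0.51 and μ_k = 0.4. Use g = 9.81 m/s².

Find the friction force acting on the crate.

Resolve perpendicular to the incline: N = m g cos θ + P sin θ = 25×9.81×cos 44.6° + 206×sin 44.6° = 319.3 N.
Parallel to the incline: P cos θ − m g sin θ = 146.7 − 172.2 = -25.53 N; the friction needed to balance this is 25.53 N acting up the slope.
Maximum static friction: μ_s N = 0.51 × 319.3 = 162.8 N.
|f_req| = 25.53 ≤ 162.8 N → the crate is in equilibrium; friction equals the required value.

f ≈ 25.5 N (up the incline)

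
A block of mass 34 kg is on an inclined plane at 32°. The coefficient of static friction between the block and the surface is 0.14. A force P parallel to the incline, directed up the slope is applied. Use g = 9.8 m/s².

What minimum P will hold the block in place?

P_min ≈ 137 N

The block tends to slide down (tan θ > μ_s), so at the point of impending slip friction acts up-slope at its limit: f = μ_s N.
P is parallel to the surface, so N = m g cos θ = 283 N.
Along the incline: P + μ_s N = m g sin θ, so P = 177 − 0.14×283 = 137 N.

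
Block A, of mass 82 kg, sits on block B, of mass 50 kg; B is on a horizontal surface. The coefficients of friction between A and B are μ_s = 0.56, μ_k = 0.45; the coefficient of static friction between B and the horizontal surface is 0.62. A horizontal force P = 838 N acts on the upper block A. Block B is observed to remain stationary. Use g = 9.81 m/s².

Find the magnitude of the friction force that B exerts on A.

Normal force at the A–B interface: N₁ = m_A g = 804.4 N.
Maximum static friction on A from B: μ_s N₁ = 0.56×804.4 = 450.5 N.
Since P = 838 N > 450.5 N, A slides on B; the A–B friction is kinetic: f₁ = μ_k N₁ = 0.45×804.4 = 362 N.
By Newton's third law B feels 362 N forward from A. With B stationary, the floor's static friction on B balances it: f₂ = 362 N (well within μ_s(m_A+m_B)g = 802.9 N).

f ≈ 362 N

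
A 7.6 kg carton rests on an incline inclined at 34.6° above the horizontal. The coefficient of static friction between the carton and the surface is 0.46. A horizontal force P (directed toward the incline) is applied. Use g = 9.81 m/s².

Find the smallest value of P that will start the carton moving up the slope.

At impending motion up the slope, friction acts down-slope at its limit: f = μ_s N.
Perpendicular to the incline: N = m g cos θ + P sin θ.
Along the incline: P cos θ = m g sin θ + μ_s N = m g sin θ + μ_s (m g cos θ + P sin θ).
Solving, P (cos θ − μ_s sin θ) = m g (sin θ + μ_s cos θ), so P = 7.6×9.81×(sin 34.6° + 0.46 cos 34.6°)/(cos 34.6° − 0.46 sin 34.6°) = 74.6×0.9465/0.5619 = 126 N.

P ≈ 126 N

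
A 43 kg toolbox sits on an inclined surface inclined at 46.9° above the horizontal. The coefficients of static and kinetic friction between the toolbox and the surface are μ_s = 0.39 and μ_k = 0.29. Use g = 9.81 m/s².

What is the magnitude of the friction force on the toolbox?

f ≈ 83.6 N (up the incline)

The normal reaction is N = m g cos θ = 288.2 N.
Along the slope the weight component is m g sin θ = 308 N; friction must supply exactly this, acting up-slope.
The static-friction ceiling is μ_s N = 0.39 × 288.2 = 112.4 N.
Since |308| > 112.4 N, static friction cannot hold it; the toolbox slides down the incline and kinetic friction applies: f = μ_k N = 0.29 × 288.2 = 83.6 N.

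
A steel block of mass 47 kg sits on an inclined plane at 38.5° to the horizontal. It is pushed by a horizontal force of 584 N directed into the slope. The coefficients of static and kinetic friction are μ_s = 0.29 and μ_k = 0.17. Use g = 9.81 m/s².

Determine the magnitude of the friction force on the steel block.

f ≈ 170 N (down the incline)

Normal direction: N = m g cos θ + P sin θ = 724.4 N.
Parallel to the incline: P cos θ − m g sin θ = 457 − 287 = 170 N; the friction needed to balance this is 170 N acting down the slope.
The limit of static friction is μ_s N = 210.1 N.
Since 170 N is within the 210.1 N limit, the steel block stays put and friction is exactly 170 N.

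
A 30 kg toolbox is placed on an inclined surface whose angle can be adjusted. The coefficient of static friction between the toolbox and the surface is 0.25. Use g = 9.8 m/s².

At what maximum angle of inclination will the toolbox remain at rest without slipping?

θ_max ≈ 14°

At the slip threshold, m g sin θ = μ_s · m g cos θ, so tan θ = μ_s.
θ_max = arctan(0.25) = 14°.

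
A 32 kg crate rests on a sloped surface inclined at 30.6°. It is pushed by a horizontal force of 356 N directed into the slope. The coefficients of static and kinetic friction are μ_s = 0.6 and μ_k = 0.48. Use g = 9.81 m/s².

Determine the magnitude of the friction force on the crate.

f ≈ 147 N (down the incline)

Resolve perpendicular to the incline: N = m g cos θ + P sin θ = 32×9.81×cos 30.6° + 356×sin 30.6° = 451.4 N.
Parallel to the incline: P cos θ − m g sin θ = 306.4 − 159.8 = 146.6 N; the friction needed to balance this is 146.6 N acting down the slope.
Maximum static friction: μ_s N = 0.6 × 451.4 = 270.9 N.
|f_req| = 146.6 ≤ 270.9 N → the crate is in equilibrium; friction equals the required value.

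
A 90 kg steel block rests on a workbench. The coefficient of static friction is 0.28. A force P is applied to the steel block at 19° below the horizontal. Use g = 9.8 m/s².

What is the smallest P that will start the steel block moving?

P ≈ 289 N

N = m g + P sin α (the push presses the steel block into the workbench).
At impending slip, P cos α = μ_s N = μ_s (m g + P sin α).
Solving: P (cos α − μ_s sin α) = μ_s m g → P = 0.28×882/(cos 19° − 0.28 sin 19°) = 247/0.8544 = 289 N.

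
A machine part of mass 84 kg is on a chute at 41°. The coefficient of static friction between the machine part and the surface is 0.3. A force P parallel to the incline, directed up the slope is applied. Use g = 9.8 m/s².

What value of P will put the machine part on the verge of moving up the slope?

P ≈ 726 N

At impending motion up the slope, friction acts down-slope at its limit: f = μ_s N.
P is parallel to the surface, so N = m g cos θ = 621 N.
Along the incline: P = m g sin θ + μ_s N = 540 + 0.3×621 = 726 N.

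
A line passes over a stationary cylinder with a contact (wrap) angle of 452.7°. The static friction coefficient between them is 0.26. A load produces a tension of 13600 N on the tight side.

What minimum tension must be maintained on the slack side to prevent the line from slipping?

T_min ≈ 1740 N

Capstan equation at impending slip: T_tight/T_slack = e^{μβ}.
β = 452.7° = 7.901 rad; e^{μβ} = e^{0.26×7.901} = 7.801.
T_slack = T_tight / e^{μβ} = 13600 / 7.801 = 1740 N.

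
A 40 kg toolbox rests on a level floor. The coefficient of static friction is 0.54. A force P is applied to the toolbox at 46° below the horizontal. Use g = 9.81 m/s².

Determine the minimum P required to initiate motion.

N = m g + P sin α (the push presses the toolbox into the level floor).
At impending slip, P cos α = μ_s N = μ_s (m g + P sin α).
Solving: P (cos α − μ_s sin α) = μ_s m g → P = 0.54×392/(cos 46° − 0.54 sin 46°) = 212/0.3062 = 692 N.

P ≈ 692 N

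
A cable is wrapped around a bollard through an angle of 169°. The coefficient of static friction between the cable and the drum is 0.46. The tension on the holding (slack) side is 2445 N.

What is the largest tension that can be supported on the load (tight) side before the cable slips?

At impending slip the capstan equation gives T₂/T₁ = e^{μβ} with β in radians.
β = 169° × π/180 = 2.95 rad.
e^{μβ} = e^{0.46×2.95} = 3.884.
T₂ = T₁ · e^{μβ} = 2445 × 3.884 = 9500 N.

T_max ≈ 9500 N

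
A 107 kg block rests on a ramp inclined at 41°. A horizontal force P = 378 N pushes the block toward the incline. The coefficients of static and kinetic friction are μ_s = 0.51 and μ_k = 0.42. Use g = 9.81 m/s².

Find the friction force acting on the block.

f ≈ 403 N (up the incline)

The horizontal push has a component P sin θ into the surface, so N = m g cos θ + P sin θ = 792.2 + 248 = 1040 N.
Along the incline, the net driving force (taking up-slope positive) is P cos θ − m g sin θ = 285.3 − 688.6 = -403.4 N, so equilibrium requires friction f = 403.4 N (up-slope).
The limit of static friction is μ_s N = 530.5 N.
|f_req| = 403.4 ≤ 530.5 N → the block is in equilibrium; friction equals the required value.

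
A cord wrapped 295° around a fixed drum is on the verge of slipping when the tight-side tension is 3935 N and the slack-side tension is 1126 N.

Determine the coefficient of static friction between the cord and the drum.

μ ≈ 0.243

T₂/T₁ = e^{μβ} → μ = ln(T₂/T₁)/β.
β = 295° = 5.149 rad.
μ = ln(3935/1126)/5.149 = ln(3.495)/5.149 = 0.243.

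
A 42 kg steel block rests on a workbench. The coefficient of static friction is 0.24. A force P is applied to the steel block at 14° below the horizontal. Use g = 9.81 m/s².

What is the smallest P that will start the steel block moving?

N = m g + P sin α (the push presses the steel block into the workbench).
At impending slip, P cos α = μ_s N = μ_s (m g + P sin α).
Solving: P (cos α − μ_s sin α) = μ_s m g → P = 0.24×412/(cos 14° − 0.24 sin 14°) = 98.9/0.9122 = 108 N.

P ≈ 108 N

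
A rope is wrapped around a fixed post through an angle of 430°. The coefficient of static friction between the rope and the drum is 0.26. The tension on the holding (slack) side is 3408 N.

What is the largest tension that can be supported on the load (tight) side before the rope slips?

T_max ≈ 24000 N

At impending slip the capstan equation gives T₂/T₁ = e^{μβ} with β in radians.
β = 430° × π/180 = 7.505 rad.
e^{μβ} = e^{0.26×7.505} = 7.038.
T₂ = T₁ · e^{μβ} = 3408 × 7.038 = 24000 N.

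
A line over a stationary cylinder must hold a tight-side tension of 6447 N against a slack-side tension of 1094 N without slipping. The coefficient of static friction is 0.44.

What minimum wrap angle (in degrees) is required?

T₂/T₁ = e^{μβ} → β = ln(T₂/T₁)/μ.
β = ln(6447/1094)/0.44 = 1.774/0.44 = 4.031 rad.
In degrees: β = 4.031 × 180/π = 231°.

β_min ≈ 231°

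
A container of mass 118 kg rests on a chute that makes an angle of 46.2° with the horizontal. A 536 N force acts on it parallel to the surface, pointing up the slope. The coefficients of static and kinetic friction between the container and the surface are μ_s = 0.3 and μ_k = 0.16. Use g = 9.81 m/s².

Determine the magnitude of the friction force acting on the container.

f ≈ 128 N (up the incline)

Normal force: N = m g cos θ = 118 × 9.81 × cos 46.2° = 801.2 N.
For equilibrium along the incline the friction force must supply f = m g sin θ − P = 835.5 − 536 = 299.5 N (positive meaning up-slope).
Static friction can supply at most μ_s N = 240.4 N.
Since |299.5| > 240.4 N, static friction cannot hold it; the container slides down the incline and kinetic friction applies: f = μ_k N = 0.16 × 801.2 = 128 N.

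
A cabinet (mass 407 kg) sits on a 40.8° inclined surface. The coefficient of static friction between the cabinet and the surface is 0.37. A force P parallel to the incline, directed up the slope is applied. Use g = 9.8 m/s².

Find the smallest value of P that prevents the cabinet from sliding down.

P_min ≈ 1490 N

The cabinet tends to slide down (tan θ > μ_s), so at the point of impending slip friction acts up-slope at its limit: f = μ_s N.
P is parallel to the surface, so N = m g cos θ = 3020 N.
Along the incline: P + μ_s N = m g sin θ, so P = 2610 − 0.37×3020 = 1490 N.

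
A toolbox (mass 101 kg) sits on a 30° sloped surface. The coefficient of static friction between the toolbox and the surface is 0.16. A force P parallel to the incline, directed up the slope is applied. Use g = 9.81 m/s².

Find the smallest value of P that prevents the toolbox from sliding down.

The toolbox tends to slide down (tan θ > μ_s), so at the point of impending slip friction acts up-slope at its limit: f = μ_s N.
P is parallel to the surface, so N = m g cos θ = 858 N.
Along the incline: P + μ_s N = m g sin θ, so P = 495 − 0.16×858 = 358 N.

P_min ≈ 358 N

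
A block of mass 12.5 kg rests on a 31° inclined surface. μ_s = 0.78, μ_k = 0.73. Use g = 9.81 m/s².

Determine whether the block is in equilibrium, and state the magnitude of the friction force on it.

N = m g cos θ = 105 N.
Down-slope weight component: m g sin θ = 63.2 N.
μ_s N = 82 N.
63.2 ≤ 82 N, so it stays put; friction = 63.2 N.

f ≈ 63.2 N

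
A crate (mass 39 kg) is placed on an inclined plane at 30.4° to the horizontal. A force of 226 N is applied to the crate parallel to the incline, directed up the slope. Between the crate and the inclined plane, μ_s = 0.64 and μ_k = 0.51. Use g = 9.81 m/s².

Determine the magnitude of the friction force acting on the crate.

f ≈ 32.4 N (down the incline)

The normal reaction is N = m g cos θ = 330 N.
The friction needed for equilibrium is m g sin θ − P = 193.6 − 226 = -32.4 N, measured positive up-slope.
Static friction can supply at most μ_s N = 211.2 N.
Since |-32.4| ≤ 211.2 N, the crate remains in static equilibrium and friction takes exactly the required value.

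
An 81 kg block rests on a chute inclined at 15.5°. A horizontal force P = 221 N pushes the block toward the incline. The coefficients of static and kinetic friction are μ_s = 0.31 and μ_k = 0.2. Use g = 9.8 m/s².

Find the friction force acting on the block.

f ≈ 0.829 N (down the incline)

The horizontal push has a component P sin θ into the surface, so N = m g cos θ + P sin θ = 764.9 + 59.06 = 824 N.
Parallel to the incline: P cos θ − m g sin θ = 213 − 212.1 = 0.8285 N; the friction needed to balance this is 0.8285 N acting down the slope.
Maximum static friction: μ_s N = 0.31 × 824 = 255.4 N.
|f_req| = 0.8285 ≤ 255.4 N → the block is in equilibrium; friction equals the required value.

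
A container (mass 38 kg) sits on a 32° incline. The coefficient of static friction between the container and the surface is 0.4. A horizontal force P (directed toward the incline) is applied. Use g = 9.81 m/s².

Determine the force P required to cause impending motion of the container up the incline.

P ≈ 509 N

At impending motion up the slope, friction acts down-slope at its limit: f = μ_s N.
Perpendicular to the incline: N = m g cos θ + P sin θ.
Along the incline: P cos θ = m g sin θ + μ_s N = m g sin θ + μ_s (m g cos θ + P sin θ).
Solving, P (cos θ − μ_s sin θ) = m g (sin θ + μ_s cos θ), so P = 38×9.81×(sin 32° + 0.4 cos 32°)/(cos 32° − 0.4 sin 32°) = 373×0.8691/0.6361 = 509 N.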